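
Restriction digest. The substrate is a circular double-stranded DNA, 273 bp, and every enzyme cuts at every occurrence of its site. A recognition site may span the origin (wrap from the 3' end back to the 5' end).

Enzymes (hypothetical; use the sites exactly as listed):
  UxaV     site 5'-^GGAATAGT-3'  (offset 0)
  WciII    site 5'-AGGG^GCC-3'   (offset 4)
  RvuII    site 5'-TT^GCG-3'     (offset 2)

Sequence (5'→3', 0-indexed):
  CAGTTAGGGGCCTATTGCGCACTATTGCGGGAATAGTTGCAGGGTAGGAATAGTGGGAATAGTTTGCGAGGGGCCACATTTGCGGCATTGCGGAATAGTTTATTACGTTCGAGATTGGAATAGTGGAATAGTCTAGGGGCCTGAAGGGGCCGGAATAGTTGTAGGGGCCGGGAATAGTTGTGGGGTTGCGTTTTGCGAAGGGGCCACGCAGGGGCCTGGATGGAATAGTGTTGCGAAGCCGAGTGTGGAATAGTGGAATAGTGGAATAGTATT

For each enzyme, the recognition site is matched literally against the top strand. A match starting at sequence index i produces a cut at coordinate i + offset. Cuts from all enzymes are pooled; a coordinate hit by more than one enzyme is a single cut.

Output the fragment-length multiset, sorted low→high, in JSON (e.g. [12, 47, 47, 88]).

[2,3,3,4,7,7,7,8,8,8,8,8,8,9,9,10,10,10,11,11,14,14,15,17,17,20,25]

Site scan:
  UxaV (GGAATAGT, off=0): starts [29, 46, 55, 91, 116, 124, 151, 170, 221, 246, 254, 262] → cuts [29, 46, 55, 91, 116, 124, 151, 170, 221, 246, 254, 262]
  WciII (AGGGGCC, off=4): starts [5, 68, 134, 144, 162, 198, 209] → cuts [9, 72, 138, 148, 166, 202, 213]
  RvuII (TTGCG, off=2): starts [14, 24, 63, 79, 87, 185, 192, 230] → cuts [16, 26, 65, 81, 89, 187, 194, 232]

Pooled cuts: [9, 16, 26, 29, 46, 55, 65, 72, 81, 89, 91, 116, 124, 138, 148, 151, 166, 170, 187, 194, 202, 213, 221, 232, 246, 254, 262]

Fragment lengths:
  9→16: 7 bp
  16→26: 10 bp
  26→29: 3 bp
  29→46: 17 bp
  46→55: 9 bp
  55→65: 10 bp
  65→72: 7 bp
  72→81: 9 bp
  81→89: 8 bp
  89→91: 2 bp
  91→116: 25 bp
  116→124: 8 bp
  124→138: 14 bp
  138→148: 10 bp
  148→151: 3 bp
  151→166: 15 bp
  166→170: 4 bp
  170→187: 17 bp
  187→194: 7 bp
  194→202: 8 bp
  202→213: 11 bp
  213→221: 8 bp
  221→232: 11 bp
  232→246: 14 bp
  246→254: 8 bp
  254→262: 8 bp
  262→9 (wrap): 273-262+9 = 20 bp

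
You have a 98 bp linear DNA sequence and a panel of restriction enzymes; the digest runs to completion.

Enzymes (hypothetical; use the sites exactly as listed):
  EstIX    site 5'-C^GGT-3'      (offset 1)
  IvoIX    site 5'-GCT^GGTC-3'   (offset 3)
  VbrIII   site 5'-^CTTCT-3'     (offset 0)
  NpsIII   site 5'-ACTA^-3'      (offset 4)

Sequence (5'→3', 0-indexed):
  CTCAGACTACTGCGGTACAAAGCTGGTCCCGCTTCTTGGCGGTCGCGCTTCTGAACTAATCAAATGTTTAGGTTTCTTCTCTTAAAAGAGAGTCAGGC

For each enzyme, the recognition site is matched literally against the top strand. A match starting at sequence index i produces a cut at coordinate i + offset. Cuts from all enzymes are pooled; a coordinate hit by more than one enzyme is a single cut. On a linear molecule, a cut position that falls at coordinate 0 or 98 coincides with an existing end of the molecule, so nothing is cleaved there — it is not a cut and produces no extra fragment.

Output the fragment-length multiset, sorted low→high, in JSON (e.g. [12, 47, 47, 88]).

[4,7,7,9,9,11,11,17,23]

Site scan:
  EstIX (CGGT, off=1): starts [12, 39] → cuts [13, 40]
  IvoIX (GCTGGTC, off=3): starts [21] → cuts [24]
  VbrIII (CTTCT, off=0): starts [31, 47, 75] → cuts [31, 47, 75]
  NpsIII (ACTA, off=4): starts [5, 54] → cuts [9, 58]

All cut coordinates (distinct, sorted): [9, 13, 24, 31, 40, 47, 58, 75]

Fragment lengths:
  [0,9): 9 bp
  [9,13): 4 bp
  [13,24): 11 bp
  [24,31): 7 bp
  [31,40): 9 bp
  [40,47): 7 bp
  [47,58): 11 bp
  [58,75): 17 bp
  [75,98): 23 bp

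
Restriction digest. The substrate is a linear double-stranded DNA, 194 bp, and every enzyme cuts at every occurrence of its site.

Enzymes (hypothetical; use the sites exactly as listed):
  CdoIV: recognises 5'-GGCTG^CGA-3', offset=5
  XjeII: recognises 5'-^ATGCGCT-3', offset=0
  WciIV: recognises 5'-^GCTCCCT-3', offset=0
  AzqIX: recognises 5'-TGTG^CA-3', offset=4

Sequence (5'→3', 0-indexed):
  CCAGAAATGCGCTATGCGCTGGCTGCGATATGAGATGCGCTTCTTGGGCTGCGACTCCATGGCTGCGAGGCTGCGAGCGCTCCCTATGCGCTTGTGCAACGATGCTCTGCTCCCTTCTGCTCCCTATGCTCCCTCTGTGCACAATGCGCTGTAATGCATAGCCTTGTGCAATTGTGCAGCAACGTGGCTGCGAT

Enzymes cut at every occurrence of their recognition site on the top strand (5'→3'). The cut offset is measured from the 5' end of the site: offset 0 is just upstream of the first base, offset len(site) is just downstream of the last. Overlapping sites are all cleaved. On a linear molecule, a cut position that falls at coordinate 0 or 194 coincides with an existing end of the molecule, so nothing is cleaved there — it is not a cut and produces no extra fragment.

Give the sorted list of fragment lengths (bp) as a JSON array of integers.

[4,4,5,6,7,7,8,8,9,9,10,11,12,12,12,14,14,17,25]

Site scan:
  CdoIV GGCTGCGA/5: at [20, 46, 60, 68, 185] ⇒ [25, 51, 65, 73, 190]
  XjeII ATGCGCT/0: at [6, 13, 34, 85, 143] ⇒ [6, 13, 34, 85, 143]
  WciIV GCTCCCT/0: at [78, 108, 118, 127] ⇒ [78, 108, 118, 127]
  AzqIX TGTGCA/4: at [92, 135, 164, 172] ⇒ [96, 139, 168, 176]

All cut coordinates (distinct, sorted): [6, 13, 25, 34, 51, 65, 73, 78, 85, 96, 108, 118, 127, 139, 143, 168, 176, 190]

Fragment lengths:
  [0,6): 6 bp
  [6,13): 7 bp
  [13,25): 12 bp
  [25,34): 9 bp
  [34,51): 17 bp
  [51,65): 14 bp
  [65,73): 8 bp
  [73,78): 5 bp
  [78,85): 7 bp
  [85,96): 11 bp
  [96,108): 12 bp
  [108,118): 10 bp
  [118,127): 9 bp
  [127,139): 12 bp
  [139,143): 4 bp
  [143,168): 25 bp
  [168,176): 8 bp
  [176,190): 14 bp
  [190,194): 4 bp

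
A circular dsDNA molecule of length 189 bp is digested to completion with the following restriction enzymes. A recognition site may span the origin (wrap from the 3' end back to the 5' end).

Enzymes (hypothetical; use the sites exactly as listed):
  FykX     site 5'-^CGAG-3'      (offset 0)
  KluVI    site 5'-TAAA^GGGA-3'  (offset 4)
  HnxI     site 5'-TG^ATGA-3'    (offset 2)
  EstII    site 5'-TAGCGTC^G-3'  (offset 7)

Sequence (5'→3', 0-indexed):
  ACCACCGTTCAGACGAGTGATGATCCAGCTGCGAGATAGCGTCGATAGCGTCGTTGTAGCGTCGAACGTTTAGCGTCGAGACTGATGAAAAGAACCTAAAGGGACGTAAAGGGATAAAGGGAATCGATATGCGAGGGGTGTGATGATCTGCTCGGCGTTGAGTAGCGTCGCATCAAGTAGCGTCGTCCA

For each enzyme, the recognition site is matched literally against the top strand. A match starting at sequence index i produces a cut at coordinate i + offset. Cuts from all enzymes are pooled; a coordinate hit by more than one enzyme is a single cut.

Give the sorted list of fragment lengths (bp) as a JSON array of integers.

Site scan:
  FykX (CGAG, off=0): starts [13, 31, 76, 131] → cuts [13, 31, 76, 131]
  KluVI (TAAAGGGA, off=4): starts [96, 106, 114] → cuts [100, 110, 118]
  HnxI (TGATGA, off=2): starts [17, 82, 140] → cuts [19, 84, 142]
  EstII (TAGCGTCG, off=7): starts [36, 45, 56, 70, 162, 177] → cuts [43, 52, 63, 77, 169, 184]

All cut coordinates (distinct, sorted): [13, 19, 31, 43, 52, 63, 76, 77, 84, 100, 110, 118, 131, 142, 169, 184]

Fragment lengths:
  13→19: 6 bp
  19→31: 12 bp
  31→43: 12 bp
  43→52: 9 bp
  52→63: 11 bp
  63→76: 13 bp
  76→77: 1 bp
  77→84: 7 bp
  84→100: 16 bp
  100→110: 10 bp
  110→118: 8 bp
  118→131: 13 bp
  131→142: 11 bp
  142→169: 27 bp
  169→184: 15 bp
  184→13 (wrap): 189-184+13 = 18 bp

[1,6,7,8,9,10,11,11,12,12,13,13,15,16,18,27]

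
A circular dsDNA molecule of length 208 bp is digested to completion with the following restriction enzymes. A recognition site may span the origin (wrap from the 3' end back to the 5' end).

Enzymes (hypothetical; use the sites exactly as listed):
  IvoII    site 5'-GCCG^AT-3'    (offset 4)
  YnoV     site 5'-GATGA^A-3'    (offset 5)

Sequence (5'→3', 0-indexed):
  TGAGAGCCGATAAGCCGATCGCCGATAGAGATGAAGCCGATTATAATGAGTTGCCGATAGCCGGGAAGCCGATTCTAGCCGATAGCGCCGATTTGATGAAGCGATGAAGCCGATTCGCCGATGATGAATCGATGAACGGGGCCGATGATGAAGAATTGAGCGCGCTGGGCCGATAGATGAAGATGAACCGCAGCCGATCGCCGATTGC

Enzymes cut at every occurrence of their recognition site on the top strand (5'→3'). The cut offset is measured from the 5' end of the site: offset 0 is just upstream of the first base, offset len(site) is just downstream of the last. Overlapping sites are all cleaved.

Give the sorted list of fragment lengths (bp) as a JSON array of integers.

Site scan:
  IvoII GCCGAT/4: at [5, 13, 20, 35, 52, 67, 77, 86, 108, 116, 140, 168, 192, 199] ⇒ [9, 17, 24, 39, 56, 71, 81, 90, 112, 120, 144, 172, 196, 203]
  YnoV GATGAA/5: at [29, 94, 102, 122, 130, 146, 175, 181] ⇒ [34, 99, 107, 127, 135, 151, 180, 186]

Pooled cuts: [9, 17, 24, 34, 39, 56, 71, 81, 90, 99, 107, 112, 120, 127, 135, 144, 151, 172, 180, 186, 196, 203]

Fragment lengths:
  9→17: 8 bp
  17→24: 7 bp
  24→34: 10 bp
  34→39: 5 bp
  39→56: 17 bp
  56→71: 15 bp
  71→81: 10 bp
  81→90: 9 bp
  90→99: 9 bp
  99→107: 8 bp
  107→112: 5 bp
  112→120: 8 bp
  120→127: 7 bp
  127→135: 8 bp
  135→144: 9 bp
  144→151: 7 bp
  151→172: 21 bp
  172→180: 8 bp
  180→186: 6 bp
  186→196: 10 bp
  196→203: 7 bp
  203→9 (wrap): 208-203+9 = 14 bp

[5,5,6,7,7,7,7,8,8,8,8,8,9,9,9,10,10,10,14,15,17,21]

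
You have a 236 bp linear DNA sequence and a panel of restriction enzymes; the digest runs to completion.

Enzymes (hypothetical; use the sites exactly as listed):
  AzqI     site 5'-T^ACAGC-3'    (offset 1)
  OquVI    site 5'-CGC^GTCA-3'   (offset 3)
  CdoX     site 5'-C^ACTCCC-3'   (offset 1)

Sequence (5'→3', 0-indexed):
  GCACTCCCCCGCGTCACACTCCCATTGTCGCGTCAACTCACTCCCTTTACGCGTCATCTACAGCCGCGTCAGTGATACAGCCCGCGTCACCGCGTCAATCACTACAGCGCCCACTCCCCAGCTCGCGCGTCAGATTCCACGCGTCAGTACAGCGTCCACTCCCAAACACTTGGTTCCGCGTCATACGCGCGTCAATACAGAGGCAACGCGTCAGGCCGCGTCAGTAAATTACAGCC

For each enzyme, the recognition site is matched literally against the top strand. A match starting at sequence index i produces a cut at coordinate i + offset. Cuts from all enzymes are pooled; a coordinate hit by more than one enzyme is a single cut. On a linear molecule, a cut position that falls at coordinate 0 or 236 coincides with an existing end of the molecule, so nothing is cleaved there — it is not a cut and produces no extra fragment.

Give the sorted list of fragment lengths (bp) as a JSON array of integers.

Site scan:
  AzqI TACAGC/1: at [58, 75, 102, 147, 229] ⇒ [59, 76, 103, 148, 230]
  OquVI CGCGTCA/3: at [9, 28, 49, 64, 82, 90, 125, 139, 176, 187, 206, 216] ⇒ [12, 31, 52, 67, 85, 93, 128, 142, 179, 190, 209, 219]
  CdoX CACTCCC/1: at [1, 16, 38, 111, 156] ⇒ [2, 17, 39, 112, 157]

Pooled cuts: [2, 12, 17, 31, 39, 52, 59, 67, 76, 85, 93, 103, 112, 128, 142, 148, 157, 179, 190, 209, 219, 230]

Fragment lengths:
  [0,2): 2 bp
  [2,12): 10 bp
  [12,17): 5 bp
  [17,31): 14 bp
  [31,39): 8 bp
  [39,52): 13 bp
  [52,59): 7 bp
  [59,67): 8 bp
  [67,76): 9 bp
  [76,85): 9 bp
  [85,93): 8 bp
  [93,103): 10 bp
  [103,112): 9 bp
  [112,128): 16 bp
  [128,142): 14 bp
  [142,148): 6 bp
  [148,157): 9 bp
  [157,179): 22 bp
  [179,190): 11 bp
  [190,209): 19 bp
  [209,219): 10 bp
  [219,230): 11 bp
  [230,236): 6 bp

[2,5,6,6,7,8,8,8,9,9,9,9,10,10,10,11,11,13,14,14,16,19,22]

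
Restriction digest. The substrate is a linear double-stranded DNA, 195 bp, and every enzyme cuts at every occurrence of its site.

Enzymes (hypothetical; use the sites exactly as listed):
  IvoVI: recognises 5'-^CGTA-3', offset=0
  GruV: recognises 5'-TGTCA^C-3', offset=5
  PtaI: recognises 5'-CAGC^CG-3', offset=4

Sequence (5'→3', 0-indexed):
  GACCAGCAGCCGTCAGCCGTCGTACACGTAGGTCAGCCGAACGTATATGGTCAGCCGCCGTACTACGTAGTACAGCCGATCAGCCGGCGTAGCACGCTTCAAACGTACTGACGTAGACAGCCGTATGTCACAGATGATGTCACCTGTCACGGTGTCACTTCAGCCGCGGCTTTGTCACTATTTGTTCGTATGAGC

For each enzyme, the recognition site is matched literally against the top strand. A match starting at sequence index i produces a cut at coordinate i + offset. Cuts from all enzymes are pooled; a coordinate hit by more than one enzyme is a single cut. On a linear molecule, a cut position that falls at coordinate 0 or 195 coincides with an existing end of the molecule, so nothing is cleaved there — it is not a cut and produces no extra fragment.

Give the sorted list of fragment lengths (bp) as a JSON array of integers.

[3,3,3,4,6,7,7,7,7,8,8,8,9,9,9,10,10,11,11,12,13,14,16]

Scan for sites:
  IvoVI (CGTA, off=0): starts [20, 26, 41, 58, 65, 87, 103, 111, 121, 186] → cuts [20, 26, 41, 58, 65, 87, 103, 111, 121, 186]
  GruV (TGTCAC, off=5): starts [125, 137, 144, 152, 172] → cuts [130, 142, 149, 157, 177]
  PtaI (CAGCCG, off=4): starts [6, 13, 33, 51, 72, 80, 117, 160] → cuts [10, 17, 37, 55, 76, 84, 121, 164]

All cut coordinates (distinct, sorted): [10, 17, 20, 26, 37, 41, 55, 58, 65, 76, 84, 87, 103, 111, 121, 130, 142, 149, 157, 164, 177, 186]

Fragment lengths:
  [0,10): 10 bp
  [10,17): 7 bp
  [17,20): 3 bp
  [20,26): 6 bp
  [26,37): 11 bp
  [37,41): 4 bp
  [41,55): 14 bp
  [55,58): 3 bp
  [58,65): 7 bp
  [65,76): 11 bp
  [76,84): 8 bp
  [84,87): 3 bp
  [87,103): 16 bp
  [103,111): 8 bp
  [111,121): 10 bp
  [121,130): 9 bp
  [130,142): 12 bp
  [142,149): 7 bp
  [149,157): 8 bp
  [157,164): 7 bp
  [164,177): 13 bp
  [177,186): 9 bp
  [186,195): 9 bp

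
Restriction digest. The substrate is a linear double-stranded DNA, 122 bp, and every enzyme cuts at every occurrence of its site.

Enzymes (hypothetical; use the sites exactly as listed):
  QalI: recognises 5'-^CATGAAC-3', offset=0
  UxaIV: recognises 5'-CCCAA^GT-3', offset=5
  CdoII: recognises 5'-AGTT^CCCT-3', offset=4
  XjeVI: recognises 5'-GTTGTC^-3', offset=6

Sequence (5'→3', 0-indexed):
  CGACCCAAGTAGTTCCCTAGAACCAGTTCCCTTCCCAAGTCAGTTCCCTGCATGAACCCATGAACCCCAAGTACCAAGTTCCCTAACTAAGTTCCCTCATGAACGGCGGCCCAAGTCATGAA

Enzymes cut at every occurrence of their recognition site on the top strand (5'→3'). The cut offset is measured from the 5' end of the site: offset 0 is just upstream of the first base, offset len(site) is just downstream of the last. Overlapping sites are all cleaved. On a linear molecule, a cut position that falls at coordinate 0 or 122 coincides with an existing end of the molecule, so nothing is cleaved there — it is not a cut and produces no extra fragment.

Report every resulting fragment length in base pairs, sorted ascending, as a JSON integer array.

Scan for sites:
  QalI (CATGAAC, off=0): starts [50, 58, 97] → cuts [50, 58, 97]
  UxaIV (CCCAAGT, off=5): starts [3, 33, 65, 109] → cuts [8, 38, 70, 114]
  CdoII (AGTTCCCT, off=4): starts [10, 24, 41, 76, 89] → cuts [14, 28, 45, 80, 93]
  XjeVI (GTTGTC, off=6): no sites

Pooled cuts: [8, 14, 28, 38, 45, 50, 58, 70, 80, 93, 97, 114]

Fragment lengths:
  [0,8): 8 bp
  [8,14): 6 bp
  [14,28): 14 bp
  [28,38): 10 bp
  [38,45): 7 bp
  [45,50): 5 bp
  [50,58): 8 bp
  [58,70): 12 bp
  [70,80): 10 bp
  [80,93): 13 bp
  [93,97): 4 bp
  [97,114): 17 bp
  [114,122): 8 bp

[4,5,6,7,8,8,8,10,10,12,13,14,17]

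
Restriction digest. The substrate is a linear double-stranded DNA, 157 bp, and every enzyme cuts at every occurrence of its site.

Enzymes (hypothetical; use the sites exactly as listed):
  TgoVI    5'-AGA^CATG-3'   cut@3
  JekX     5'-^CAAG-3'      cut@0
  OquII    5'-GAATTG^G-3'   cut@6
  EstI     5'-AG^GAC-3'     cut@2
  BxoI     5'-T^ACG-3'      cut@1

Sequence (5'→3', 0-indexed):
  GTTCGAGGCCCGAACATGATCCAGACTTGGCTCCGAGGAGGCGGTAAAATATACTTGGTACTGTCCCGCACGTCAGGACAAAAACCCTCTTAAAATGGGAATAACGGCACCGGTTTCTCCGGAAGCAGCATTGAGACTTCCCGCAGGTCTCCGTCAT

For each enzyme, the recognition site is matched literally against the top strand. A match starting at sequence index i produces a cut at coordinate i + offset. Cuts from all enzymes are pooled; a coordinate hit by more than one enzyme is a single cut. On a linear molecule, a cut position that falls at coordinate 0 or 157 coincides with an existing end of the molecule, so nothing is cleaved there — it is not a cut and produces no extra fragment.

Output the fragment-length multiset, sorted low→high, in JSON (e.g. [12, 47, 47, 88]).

[76,81]

Scan for sites:
  TgoVI (AGACATG, off=3): no sites
  JekX (CAAG, off=0): no sites
  OquII (GAATTGG, off=6): no sites
  EstI (AGGAC, off=2): starts [74] → cuts [76]
  BxoI (TACG, off=1): no sites

All cut coordinates (distinct, sorted): [76]

Fragment lengths:
  [0,76): 76 bp
  [76,157): 81 bp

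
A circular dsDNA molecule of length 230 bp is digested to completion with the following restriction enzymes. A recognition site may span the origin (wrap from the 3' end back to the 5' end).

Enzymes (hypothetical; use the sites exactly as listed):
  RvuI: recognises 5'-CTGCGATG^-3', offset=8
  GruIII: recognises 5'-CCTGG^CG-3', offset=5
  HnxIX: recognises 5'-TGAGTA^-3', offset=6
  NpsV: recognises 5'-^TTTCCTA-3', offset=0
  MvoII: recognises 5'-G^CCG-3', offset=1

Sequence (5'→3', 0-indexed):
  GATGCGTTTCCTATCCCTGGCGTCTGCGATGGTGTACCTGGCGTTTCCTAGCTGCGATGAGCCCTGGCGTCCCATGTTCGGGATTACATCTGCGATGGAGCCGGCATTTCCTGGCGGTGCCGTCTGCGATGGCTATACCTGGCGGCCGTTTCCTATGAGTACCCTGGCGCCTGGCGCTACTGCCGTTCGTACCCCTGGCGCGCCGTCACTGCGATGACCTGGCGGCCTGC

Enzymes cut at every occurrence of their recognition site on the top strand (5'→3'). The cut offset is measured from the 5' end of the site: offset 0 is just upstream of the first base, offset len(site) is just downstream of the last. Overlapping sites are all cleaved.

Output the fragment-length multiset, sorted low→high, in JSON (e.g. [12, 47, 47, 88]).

Site scan:
  RvuI CTGCGATG/8: at [23, 51, 89, 123, 208, 226] ⇒ [4, 31, 59, 97, 131, 216]
  GruIII CCTGGCG/5: at [15, 36, 62, 109, 137, 162, 169, 193, 217] ⇒ [20, 41, 67, 114, 142, 167, 174, 198, 222]
  HnxIX TGAGTA/6: at [155] ⇒ [161]
  NpsV TTTCCTA/0: at [6, 43, 148] ⇒ [6, 43, 148]
  MvoII GCCG/1: at [99, 118, 144, 181, 201] ⇒ [100, 119, 145, 182, 202]

All cut coordinates (distinct, sorted): [4, 6, 20, 31, 41, 43, 59, 67, 97, 100, 114, 119, 131, 142, 145, 148, 161, 167, 174, 182, 198, 202, 216, 222]

Fragments:
  4→6: 2 bp
  6→20: 14 bp
  20→31: 11 bp
  31→41: 10 bp
  41→43: 2 bp
  43→59: 16 bp
  59→67: 8 bp
  67→97: 30 bp
  97→100: 3 bp
  100→114: 14 bp
  114→119: 5 bp
  119→131: 12 bp
  131→142: 11 bp
  142→145: 3 bp
  145→148: 3 bp
  148→161: 13 bp
  161→167: 6 bp
  167→174: 7 bp
  174→182: 8 bp
  182→198: 16 bp
  198→202: 4 bp
  202→216: 14 bp
  216→222: 6 bp
  222→4 (wrap): 230-222+4 = 12 bp

[2,2,3,3,3,4,5,6,6,7,8,8,10,11,11,12,12,13,14,14,14,16,16,30]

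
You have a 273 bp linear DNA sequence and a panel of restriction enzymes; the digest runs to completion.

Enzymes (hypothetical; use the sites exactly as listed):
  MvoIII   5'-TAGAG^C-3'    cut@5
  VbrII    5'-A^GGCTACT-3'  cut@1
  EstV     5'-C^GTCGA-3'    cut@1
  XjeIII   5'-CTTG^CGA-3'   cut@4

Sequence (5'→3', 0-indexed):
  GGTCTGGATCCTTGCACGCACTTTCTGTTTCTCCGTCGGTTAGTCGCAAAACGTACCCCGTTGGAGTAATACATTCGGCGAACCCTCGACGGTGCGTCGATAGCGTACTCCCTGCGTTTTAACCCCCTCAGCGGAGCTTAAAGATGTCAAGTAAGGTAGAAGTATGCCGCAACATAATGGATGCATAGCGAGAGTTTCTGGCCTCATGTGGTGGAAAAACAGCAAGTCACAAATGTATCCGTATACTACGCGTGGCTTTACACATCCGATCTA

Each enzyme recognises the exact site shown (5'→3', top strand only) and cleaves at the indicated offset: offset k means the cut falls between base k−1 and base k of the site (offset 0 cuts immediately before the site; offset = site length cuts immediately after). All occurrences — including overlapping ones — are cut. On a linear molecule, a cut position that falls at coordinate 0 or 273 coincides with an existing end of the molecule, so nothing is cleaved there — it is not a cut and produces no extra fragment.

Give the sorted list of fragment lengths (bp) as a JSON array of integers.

[95,178]

Scan for sites:
  MvoIII (TAGAGC, off=5): no sites
  VbrII (AGGCTACT, off=1): no sites
  EstV (CGTCGA, off=1): starts [94] → cuts [95]
  XjeIII (CTTGCGA, off=4): no sites

Pooled cuts: [95]

Fragments:
  [0,95): 95 bp
  [95,273): 178 bp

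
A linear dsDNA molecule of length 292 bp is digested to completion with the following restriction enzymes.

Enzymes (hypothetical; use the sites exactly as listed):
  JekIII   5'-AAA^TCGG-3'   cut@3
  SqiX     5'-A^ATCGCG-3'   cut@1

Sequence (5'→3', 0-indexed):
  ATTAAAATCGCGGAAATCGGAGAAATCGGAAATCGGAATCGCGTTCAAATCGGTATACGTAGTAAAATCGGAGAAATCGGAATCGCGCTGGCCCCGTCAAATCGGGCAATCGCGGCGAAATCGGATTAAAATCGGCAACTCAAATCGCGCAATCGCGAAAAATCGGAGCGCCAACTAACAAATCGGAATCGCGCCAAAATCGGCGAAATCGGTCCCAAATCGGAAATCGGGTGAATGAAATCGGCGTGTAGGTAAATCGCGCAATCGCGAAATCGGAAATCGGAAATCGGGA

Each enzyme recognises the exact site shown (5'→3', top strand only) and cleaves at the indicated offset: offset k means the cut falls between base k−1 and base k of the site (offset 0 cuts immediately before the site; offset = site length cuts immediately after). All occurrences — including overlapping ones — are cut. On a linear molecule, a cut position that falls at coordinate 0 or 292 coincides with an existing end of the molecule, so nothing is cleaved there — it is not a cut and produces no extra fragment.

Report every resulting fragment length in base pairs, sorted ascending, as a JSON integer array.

Site scan:
  JekIII AAATCGG/3: at [13, 22, 29, 46, 64, 73, 98, 117, 128, 159, 179, 196, 205, 216, 223, 237, 269, 276, 283] ⇒ [16, 25, 32, 49, 67, 76, 101, 120, 131, 162, 182, 199, 208, 219, 226, 240, 272, 279, 286]
  SqiX AATCGCG/1: at [5, 36, 80, 107, 142, 150, 186, 254, 262] ⇒ [6, 37, 81, 108, 143, 151, 187, 255, 263]

Pooled cuts: [6, 16, 25, 32, 37, 49, 67, 76, 81, 101, 108, 120, 131, 143, 151, 162, 182, 187, 199, 208, 219, 226, 240, 255, 263, 272, 279, 286]

Fragment lengths:
  [0,6): 6 bp
  [6,16): 10 bp
  [16,25): 9 bp
  [25,32): 7 bp
  [32,37): 5 bp
  [37,49): 12 bp
  [49,67): 18 bp
  [67,76): 9 bp
  [76,81): 5 bp
  [81,101): 20 bp
  [101,108): 7 bp
  [108,120): 12 bp
  [120,131): 11 bp
  [131,143): 12 bp
  [143,151): 8 bp
  [151,162): 11 bp
  [162,182): 20 bp
  [182,187): 5 bp
  [187,199): 12 bp
  [199,208): 9 bp
  [208,219): 11 bp
  [219,226): 7 bp
  [226,240): 14 bp
  [240,255): 15 bp
  [255,263): 8 bp
  [263,272): 9 bp
  [272,279): 7 bp
  [279,286): 7 bp
  [286,292): 6 bp

[5,5,5,6,6,7,7,7,7,7,8,8,9,9,9,9,10,11,11,11,12,12,12,12,14,15,18,20,20]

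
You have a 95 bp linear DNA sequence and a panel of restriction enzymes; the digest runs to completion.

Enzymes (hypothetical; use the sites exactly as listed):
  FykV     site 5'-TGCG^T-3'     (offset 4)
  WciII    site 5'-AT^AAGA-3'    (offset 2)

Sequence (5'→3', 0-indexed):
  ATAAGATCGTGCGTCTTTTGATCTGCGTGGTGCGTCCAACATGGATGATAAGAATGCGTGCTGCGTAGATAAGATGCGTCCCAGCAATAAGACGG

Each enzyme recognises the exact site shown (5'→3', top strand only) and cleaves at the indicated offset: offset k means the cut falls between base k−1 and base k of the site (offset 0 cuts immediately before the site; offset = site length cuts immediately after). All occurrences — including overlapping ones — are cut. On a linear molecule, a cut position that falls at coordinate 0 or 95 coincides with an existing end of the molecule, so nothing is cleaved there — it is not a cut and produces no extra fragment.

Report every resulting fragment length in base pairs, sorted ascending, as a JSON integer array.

[2,5,7,7,7,8,9,10,11,14,15]

Site scan:
  FykV (TGCGT, off=4): starts [9, 23, 30, 54, 61, 74] → cuts [13, 27, 34, 58, 65, 78]
  WciII (ATAAGA, off=2): starts [0, 47, 68, 86] → cuts [2, 49, 70, 88]

All cut coordinates (distinct, sorted): [2, 13, 27, 34, 49, 58, 65, 70, 78, 88]

Fragment lengths:
  [0,2): 2 bp
  [2,13): 11 bp
  [13,27): 14 bp
  [27,34): 7 bp
  [34,49): 15 bp
  [49,58): 9 bp
  [58,65): 7 bp
  [65,70): 5 bp
  [70,78): 8 bp
  [78,88): 10 bp
  [88,95): 7 bp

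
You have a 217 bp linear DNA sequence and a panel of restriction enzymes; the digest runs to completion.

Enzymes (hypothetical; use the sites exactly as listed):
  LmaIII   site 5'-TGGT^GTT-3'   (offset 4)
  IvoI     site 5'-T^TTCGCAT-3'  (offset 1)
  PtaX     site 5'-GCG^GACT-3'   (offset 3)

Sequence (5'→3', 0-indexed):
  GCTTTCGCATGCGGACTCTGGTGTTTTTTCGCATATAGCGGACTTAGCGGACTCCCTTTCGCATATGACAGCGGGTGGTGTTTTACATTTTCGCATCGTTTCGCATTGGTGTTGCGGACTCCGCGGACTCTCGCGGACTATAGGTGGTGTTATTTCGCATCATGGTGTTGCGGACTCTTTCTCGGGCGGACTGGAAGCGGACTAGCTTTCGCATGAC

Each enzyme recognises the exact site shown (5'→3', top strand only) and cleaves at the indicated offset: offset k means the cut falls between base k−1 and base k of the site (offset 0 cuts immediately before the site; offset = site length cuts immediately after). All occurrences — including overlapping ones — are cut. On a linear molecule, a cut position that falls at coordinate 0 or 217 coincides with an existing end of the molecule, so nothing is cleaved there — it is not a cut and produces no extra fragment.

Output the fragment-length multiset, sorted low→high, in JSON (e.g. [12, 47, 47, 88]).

[3,5,5,6,6,8,8,9,9,9,10,10,10,10,10,11,11,13,13,13,16,22]

Scan for sites:
  LmaIII (TGGTGTT, off=4): starts [18, 75, 106, 144, 162] → cuts [22, 79, 110, 148, 166]
  IvoI (TTTCGCAT, off=1): starts [2, 26, 56, 88, 98, 152, 206] → cuts [3, 27, 57, 89, 99, 153, 207]
  PtaX (GCGGACT, off=3): starts [10, 37, 46, 113, 122, 132, 169, 185, 196] → cuts [13, 40, 49, 116, 125, 135, 172, 188, 199]

Pooled cuts: [3, 13, 22, 27, 40, 49, 57, 79, 89, 99, 110, 116, 125, 135, 148, 153, 166, 172, 188, 199, 207]

Fragment lengths:
  [0,3): 3 bp
  [3,13): 10 bp
  [13,22): 9 bp
  [22,27): 5 bp
  [27,40): 13 bp
  [40,49): 9 bp
  [49,57): 8 bp
  [57,79): 22 bp
  [79,89): 10 bp
  [89,99): 10 bp
  [99,110): 11 bp
  [110,116): 6 bp
  [116,125): 9 bp
  [125,135): 10 bp
  [135,148): 13 bp
  [148,153): 5 bp
  [153,166): 13 bp
  [166,172): 6 bp
  [172,188): 16 bp
  [188,199): 11 bp
  [199,207): 8 bp
  [207,217): 10 bp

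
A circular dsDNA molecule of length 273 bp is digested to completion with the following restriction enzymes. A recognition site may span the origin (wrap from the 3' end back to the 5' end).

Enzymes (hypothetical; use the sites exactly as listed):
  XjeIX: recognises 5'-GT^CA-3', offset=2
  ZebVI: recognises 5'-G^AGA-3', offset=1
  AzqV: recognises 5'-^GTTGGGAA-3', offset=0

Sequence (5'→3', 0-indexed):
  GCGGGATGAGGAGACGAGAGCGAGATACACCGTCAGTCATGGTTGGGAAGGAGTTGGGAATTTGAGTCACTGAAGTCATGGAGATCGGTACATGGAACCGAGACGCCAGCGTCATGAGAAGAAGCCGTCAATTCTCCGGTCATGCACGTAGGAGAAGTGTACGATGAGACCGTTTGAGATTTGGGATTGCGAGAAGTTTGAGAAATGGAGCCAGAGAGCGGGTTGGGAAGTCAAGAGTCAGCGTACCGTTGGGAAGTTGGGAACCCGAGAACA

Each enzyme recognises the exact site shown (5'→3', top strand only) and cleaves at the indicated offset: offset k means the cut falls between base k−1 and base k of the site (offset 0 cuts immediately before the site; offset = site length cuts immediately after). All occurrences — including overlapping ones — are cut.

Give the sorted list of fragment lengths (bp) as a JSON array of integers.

Scan for sites:
  XjeIX (GTCA, off=2): starts [31, 35, 65, 74, 110, 126, 138, 229, 236] → cuts [33, 37, 67, 76, 112, 128, 140, 231, 238]
  ZebVI (GAGA, off=1): starts [10, 15, 21, 80, 99, 115, 151, 165, 175, 190, 199, 213, 266] → cuts [11, 16, 22, 81, 100, 116, 152, 166, 176, 191, 200, 214, 267]
  AzqV (GTTGGGAA, off=0): starts [41, 52, 221, 247, 255] → cuts [41, 52, 221, 247, 255]

All cut coordinates (distinct, sorted): [11, 16, 22, 33, 37, 41, 52, 67, 76, 81, 100, 112, 116, 128, 140, 152, 166, 176, 191, 200, 214, 221, 231, 238, 247, 255, 267]

Fragments:
  11→16: 5 bp
  16→22: 6 bp
  22→33: 11 bp
  33→37: 4 bp
  37→41: 4 bp
  41→52: 11 bp
  52→67: 15 bp
  67→76: 9 bp
  76→81: 5 bp
  81→100: 19 bp
  100→112: 12 bp
  112→116: 4 bp
  116→128: 12 bp
  128→140: 12 bp
  140→152: 12 bp
  152→166: 14 bp
  166→176: 10 bp
  176→191: 15 bp
  191→200: 9 bp
  200→214: 14 bp
  214→221: 7 bp
  221→231: 10 bp
  231→238: 7 bp
  238→247: 9 bp
  247→255: 8 bp
  255→267: 12 bp
  267→11 (wrap): 273-267+11 = 17 bp

[4,4,4,5,5,6,7,7,8,9,9,9,10,10,11,11,12,12,12,12,12,14,14,15,15,17,19]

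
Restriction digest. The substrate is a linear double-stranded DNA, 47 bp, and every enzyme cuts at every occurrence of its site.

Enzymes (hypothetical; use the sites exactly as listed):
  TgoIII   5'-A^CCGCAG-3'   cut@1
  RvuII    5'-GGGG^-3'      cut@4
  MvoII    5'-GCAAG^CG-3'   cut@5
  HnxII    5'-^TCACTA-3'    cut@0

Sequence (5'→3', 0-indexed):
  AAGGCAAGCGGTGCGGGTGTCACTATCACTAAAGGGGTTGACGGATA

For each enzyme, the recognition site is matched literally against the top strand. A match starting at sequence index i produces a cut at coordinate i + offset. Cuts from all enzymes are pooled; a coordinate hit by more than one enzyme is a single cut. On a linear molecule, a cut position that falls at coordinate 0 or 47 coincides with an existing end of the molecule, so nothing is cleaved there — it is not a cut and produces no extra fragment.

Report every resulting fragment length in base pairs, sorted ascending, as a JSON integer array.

[6,8,10,11,12]

Per-enzyme occurrences:
  TgoIII (ACCGCAG, off=1): no sites
  RvuII GGGG/4: at [33] ⇒ [37]
  MvoII GCAAGCG/5: at [3] ⇒ [8]
  HnxII TCACTA/0: at [19, 25] ⇒ [19, 25]

Pooled cuts: [8, 19, 25, 37]

Fragments:
  [0,8): 8 bp
  [8,19): 11 bp
  [19,25): 6 bp
  [25,37): 12 bp
  [37,47): 10 bp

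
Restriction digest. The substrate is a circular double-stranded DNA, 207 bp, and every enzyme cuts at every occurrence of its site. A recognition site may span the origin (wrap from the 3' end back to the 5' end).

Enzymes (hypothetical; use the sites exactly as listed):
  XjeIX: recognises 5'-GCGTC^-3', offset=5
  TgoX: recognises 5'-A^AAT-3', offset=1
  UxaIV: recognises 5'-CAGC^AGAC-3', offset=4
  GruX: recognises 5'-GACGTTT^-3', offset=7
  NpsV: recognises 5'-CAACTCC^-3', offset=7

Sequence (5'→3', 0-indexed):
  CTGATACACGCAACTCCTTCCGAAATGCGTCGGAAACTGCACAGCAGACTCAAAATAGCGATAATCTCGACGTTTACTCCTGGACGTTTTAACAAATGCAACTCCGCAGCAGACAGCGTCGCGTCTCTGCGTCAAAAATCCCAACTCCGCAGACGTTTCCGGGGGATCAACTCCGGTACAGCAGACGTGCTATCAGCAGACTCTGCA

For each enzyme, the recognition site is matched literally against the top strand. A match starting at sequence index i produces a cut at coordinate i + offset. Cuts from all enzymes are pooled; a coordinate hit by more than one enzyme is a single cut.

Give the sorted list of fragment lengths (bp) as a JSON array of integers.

[3,5,5,5,6,8,8,8,8,10,10,11,12,14,14,15,16,22,27]

Per-enzyme occurrences:
  XjeIX GCGTC/5: at [26, 115, 120, 128] ⇒ [31, 120, 125, 133]
  TgoX AAAT/1: at [22, 52, 93, 135] ⇒ [23, 53, 94, 136]
  UxaIV CAGCAGAC/4: at [41, 106, 178, 193] ⇒ [45, 110, 182, 197]
  GruX GACGTTT/7: at [68, 82, 151] ⇒ [75, 89, 158]
  NpsV CAACTCC/7: at [10, 98, 141, 167] ⇒ [17, 105, 148, 174]

Pooled cuts: [17, 23, 31, 45, 53, 75, 89, 94, 105, 110, 120, 125, 133, 136, 148, 158, 174, 182, 197]

Fragment lengths:
  17→23: 6 bp
  23→31: 8 bp
  31→45: 14 bp
  45→53: 8 bp
  53→75: 22 bp
  75→89: 14 bp
  89→94: 5 bp
  94→105: 11 bp
  105→110: 5 bp
  110→120: 10 bp
  120→125: 5 bp
  125→133: 8 bp
  133→136: 3 bp
  136→148: 12 bp
  148→158: 10 bp
  158→174: 16 bp
  174→182: 8 bp
  182→197: 15 bp
  197→17 (wrap): 207-197+17 = 27 bp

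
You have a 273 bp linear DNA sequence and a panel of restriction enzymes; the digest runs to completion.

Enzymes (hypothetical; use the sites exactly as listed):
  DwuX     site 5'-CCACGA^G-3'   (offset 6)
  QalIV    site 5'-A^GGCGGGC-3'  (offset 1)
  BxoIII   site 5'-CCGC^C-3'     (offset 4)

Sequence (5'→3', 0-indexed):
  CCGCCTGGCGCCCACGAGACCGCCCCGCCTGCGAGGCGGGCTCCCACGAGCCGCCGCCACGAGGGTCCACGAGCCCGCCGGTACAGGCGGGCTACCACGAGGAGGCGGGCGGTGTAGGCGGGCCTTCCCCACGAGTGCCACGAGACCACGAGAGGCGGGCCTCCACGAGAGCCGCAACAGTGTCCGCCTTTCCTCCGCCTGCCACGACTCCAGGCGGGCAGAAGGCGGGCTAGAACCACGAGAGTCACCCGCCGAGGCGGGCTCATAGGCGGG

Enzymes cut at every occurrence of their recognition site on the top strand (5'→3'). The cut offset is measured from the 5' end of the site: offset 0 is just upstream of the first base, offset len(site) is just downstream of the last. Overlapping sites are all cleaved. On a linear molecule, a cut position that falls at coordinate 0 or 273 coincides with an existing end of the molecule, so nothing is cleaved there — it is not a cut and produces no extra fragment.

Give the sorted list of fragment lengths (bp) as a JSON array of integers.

[2,3,3,3,4,5,5,5,6,6,6,7,8,9,10,11,11,11,13,13,14,15,15,15,18,18,18,19]

Site scan:
  DwuX CCACGAG/6: at [11, 43, 56, 66, 94, 128, 137, 145, 162, 235] ⇒ [17, 49, 62, 72, 100, 134, 143, 151, 168, 241]
  QalIV AGGCGGGC/1: at [33, 84, 102, 115, 152, 211, 222, 254] ⇒ [34, 85, 103, 116, 153, 212, 223, 255]
  BxoIII CCGCC/4: at [0, 19, 24, 50, 53, 74, 183, 194, 248] ⇒ [4, 23, 28, 54, 57, 78, 187, 198, 252]

Pooled cuts: [4, 17, 23, 28, 34, 49, 54, 57, 62, 72, 78, 85, 100, 103, 116, 134, 143, 151, 153, 168, 187, 198, 212, 223, 241, 252, 255]

Fragment lengths:
  [0,4): 4 bp
  [4,17): 13 bp
  [17,23): 6 bp
  [23,28): 5 bp
  [28,34): 6 bp
  [34,49): 15 bp
  [49,54): 5 bp
  [54,57): 3 bp
  [57,62): 5 bp
  [62,72): 10 bp
  [72,78): 6 bp
  [78,85): 7 bp
  [85,100): 15 bp
  [100,103): 3 bp
  [103,116): 13 bp
  [116,134): 18 bp
  [134,143): 9 bp
  [143,151): 8 bp
  [151,153): 2 bp
  [153,168): 15 bp
  [168,187): 19 bp
  [187,198): 11 bp
  [198,212): 14 bp
  [212,223): 11 bp
  [223,241): 18 bp
  [241,252): 11 bp
  [252,255): 3 bp
  [255,273): 18 bp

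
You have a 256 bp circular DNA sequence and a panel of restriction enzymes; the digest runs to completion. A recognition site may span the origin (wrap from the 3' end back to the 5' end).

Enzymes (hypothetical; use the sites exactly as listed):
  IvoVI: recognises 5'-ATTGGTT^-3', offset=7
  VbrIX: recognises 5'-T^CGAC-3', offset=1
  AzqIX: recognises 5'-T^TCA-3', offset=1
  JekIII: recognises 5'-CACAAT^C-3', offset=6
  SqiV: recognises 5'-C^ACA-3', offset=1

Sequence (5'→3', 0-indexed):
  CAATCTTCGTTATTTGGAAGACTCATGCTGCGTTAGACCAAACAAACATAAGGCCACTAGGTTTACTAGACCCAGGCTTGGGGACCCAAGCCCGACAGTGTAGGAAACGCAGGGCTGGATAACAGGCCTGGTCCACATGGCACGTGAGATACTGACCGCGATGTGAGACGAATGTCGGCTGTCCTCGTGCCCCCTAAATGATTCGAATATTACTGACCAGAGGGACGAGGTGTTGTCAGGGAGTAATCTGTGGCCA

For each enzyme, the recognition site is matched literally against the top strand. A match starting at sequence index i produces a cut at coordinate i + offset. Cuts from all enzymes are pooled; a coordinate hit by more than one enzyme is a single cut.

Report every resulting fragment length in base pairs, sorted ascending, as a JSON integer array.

Site scan:
  IvoVI (ATTGGTT, off=7): no sites
  VbrIX (TCGAC, off=1): no sites
  AzqIX (TTCA, off=1): no sites
  JekIII (CACAATC, off=6): starts [254] → cuts [4]
  SqiV (CACA, off=1): starts [133, 254] → cuts [134, 255]

All cut coordinates (distinct, sorted): [4, 134, 255]

Fragment lengths:
  4→134: 130 bp
  134→255: 121 bp
  255→4 (wrap): 256-255+4 = 5 bp

[5,121,130]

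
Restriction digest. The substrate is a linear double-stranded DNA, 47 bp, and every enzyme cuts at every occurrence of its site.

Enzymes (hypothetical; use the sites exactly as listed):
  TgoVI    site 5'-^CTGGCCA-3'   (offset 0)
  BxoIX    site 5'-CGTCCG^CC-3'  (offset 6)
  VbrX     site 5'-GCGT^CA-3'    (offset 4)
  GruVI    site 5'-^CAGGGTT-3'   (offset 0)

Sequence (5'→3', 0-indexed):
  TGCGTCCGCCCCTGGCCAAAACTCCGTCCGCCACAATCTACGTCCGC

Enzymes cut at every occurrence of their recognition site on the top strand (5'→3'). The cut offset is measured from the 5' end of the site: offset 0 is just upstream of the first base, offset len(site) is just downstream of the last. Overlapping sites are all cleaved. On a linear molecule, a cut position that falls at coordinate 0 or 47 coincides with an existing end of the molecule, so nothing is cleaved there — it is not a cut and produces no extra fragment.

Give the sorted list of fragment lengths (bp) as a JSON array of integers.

[3,8,17,19]

Scan for sites:
  TgoVI (CTGGCCA, off=0): starts [11] → cuts [11]
  BxoIX (CGTCCGCC, off=6): starts [2, 24] → cuts [8, 30]
  VbrX (GCGTCA, off=4): no sites
  GruVI (CAGGGTT, off=0): no sites

Pooled cuts: [8, 11, 30]

Fragment lengths:
  [0,8): 8 bp
  [8,11): 3 bp
  [11,30): 19 bp
  [30,47): 17 bp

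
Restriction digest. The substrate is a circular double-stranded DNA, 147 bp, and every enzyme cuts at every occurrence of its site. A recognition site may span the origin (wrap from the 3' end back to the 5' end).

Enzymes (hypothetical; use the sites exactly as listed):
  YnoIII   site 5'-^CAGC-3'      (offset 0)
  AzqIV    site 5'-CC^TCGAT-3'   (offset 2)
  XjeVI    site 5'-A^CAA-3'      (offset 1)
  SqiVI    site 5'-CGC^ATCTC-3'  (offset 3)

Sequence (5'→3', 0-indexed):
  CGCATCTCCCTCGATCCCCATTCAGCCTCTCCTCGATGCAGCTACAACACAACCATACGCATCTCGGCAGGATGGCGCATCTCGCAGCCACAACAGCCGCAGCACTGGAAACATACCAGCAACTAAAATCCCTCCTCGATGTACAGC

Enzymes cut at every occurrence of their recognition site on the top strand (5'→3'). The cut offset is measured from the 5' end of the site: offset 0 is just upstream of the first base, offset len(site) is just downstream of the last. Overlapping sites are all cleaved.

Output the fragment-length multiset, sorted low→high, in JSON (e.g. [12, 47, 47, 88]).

[3,5,6,6,6,6,6,7,7,8,10,11,12,17,18,19]

Per-enzyme occurrences:
  YnoIII (CAGC, off=0): starts [22, 38, 84, 93, 99, 116, 143] → cuts [22, 38, 84, 93, 99, 116, 143]
  AzqIV (CCTCGAT, off=2): starts [8, 30, 133] → cuts [10, 32, 135]
  XjeVI (ACAA, off=1): starts [43, 48, 89] → cuts [44, 49, 90]
  SqiVI (CGCATCTC, off=3): starts [0, 57, 75] → cuts [3, 60, 78]

All cut coordinates (distinct, sorted): [3, 10, 22, 32, 38, 44, 49, 60, 78, 84, 90, 93, 99, 116, 135, 143]

Fragment lengths:
  3→10: 7 bp
  10→22: 12 bp
  22→32: 10 bp
  32→38: 6 bp
  38→44: 6 bp
  44→49: 5 bp
  49→60: 11 bp
  60→78: 18 bp
  78→84: 6 bp
  84→90: 6 bp
  90→93: 3 bp
  93→99: 6 bp
  99→116: 17 bp
  116→135: 19 bp
  135→143: 8 bp
  143→3 (wrap): 147-143+3 = 7 bp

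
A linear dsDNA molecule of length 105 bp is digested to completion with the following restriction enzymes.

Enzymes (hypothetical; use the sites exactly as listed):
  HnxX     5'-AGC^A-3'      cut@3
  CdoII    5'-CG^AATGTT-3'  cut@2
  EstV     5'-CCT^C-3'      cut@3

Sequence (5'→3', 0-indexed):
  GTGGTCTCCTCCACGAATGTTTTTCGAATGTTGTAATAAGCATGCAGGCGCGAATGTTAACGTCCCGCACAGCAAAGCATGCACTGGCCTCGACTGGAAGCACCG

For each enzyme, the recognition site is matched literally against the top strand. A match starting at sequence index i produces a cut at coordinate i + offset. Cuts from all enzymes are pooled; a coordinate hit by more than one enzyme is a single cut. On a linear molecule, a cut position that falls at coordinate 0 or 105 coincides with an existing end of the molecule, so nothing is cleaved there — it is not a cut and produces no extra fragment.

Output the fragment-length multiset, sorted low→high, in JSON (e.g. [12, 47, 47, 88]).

Site scan:
  HnxX AGCA/3: at [38, 70, 75, 98] ⇒ [41, 73, 78, 101]
  CdoII CGAATGTT/2: at [13, 24, 50] ⇒ [15, 26, 52]
  EstV CCTC/3: at [7, 87] ⇒ [10, 90]

Pooled cuts: [10, 15, 26, 41, 52, 73, 78, 90, 101]

Fragments:
  [0,10): 10 bp
  [10,15): 5 bp
  [15,26): 11 bp
  [26,41): 15 bp
  [41,52): 11 bp
  [52,73): 21 bp
  [73,78): 5 bp
  [78,90): 12 bp
  [90,101): 11 bp
  [101,105): 4 bp

[4,5,5,10,11,11,11,12,15,21]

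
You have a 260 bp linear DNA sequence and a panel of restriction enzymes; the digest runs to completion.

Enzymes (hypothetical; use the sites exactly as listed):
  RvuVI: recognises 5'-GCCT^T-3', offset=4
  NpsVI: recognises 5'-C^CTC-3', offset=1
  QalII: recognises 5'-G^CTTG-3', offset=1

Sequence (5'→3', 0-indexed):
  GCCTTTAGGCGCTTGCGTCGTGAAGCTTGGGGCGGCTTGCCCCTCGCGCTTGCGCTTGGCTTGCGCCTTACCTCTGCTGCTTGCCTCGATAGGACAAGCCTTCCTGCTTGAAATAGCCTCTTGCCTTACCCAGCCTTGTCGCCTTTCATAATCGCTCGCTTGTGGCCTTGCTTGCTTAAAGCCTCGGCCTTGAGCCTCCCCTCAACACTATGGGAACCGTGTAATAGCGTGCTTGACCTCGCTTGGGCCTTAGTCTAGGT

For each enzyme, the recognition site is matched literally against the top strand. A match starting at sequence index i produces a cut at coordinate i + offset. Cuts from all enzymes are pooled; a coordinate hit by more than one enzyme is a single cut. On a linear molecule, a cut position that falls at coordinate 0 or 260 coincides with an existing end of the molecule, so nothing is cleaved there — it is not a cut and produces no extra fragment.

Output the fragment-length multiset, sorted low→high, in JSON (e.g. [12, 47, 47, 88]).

Scan for sites:
  RvuVI (GCCTT, off=4): starts [0, 64, 97, 122, 132, 140, 164, 186, 246] → cuts [4, 68, 101, 126, 136, 144, 168, 190, 250]
  NpsVI (CCTC, off=1): starts [41, 70, 83, 116, 181, 194, 199, 236] → cuts [42, 71, 84, 117, 182, 195, 200, 237]
  QalII (GCTTG, off=1): starts [10, 24, 34, 47, 53, 58, 78, 105, 157, 169, 230, 240] → cuts [11, 25, 35, 48, 54, 59, 79, 106, 158, 170, 231, 241]

Pooled cuts: [4, 11, 25, 35, 42, 48, 54, 59, 68, 71, 79, 84, 101, 106, 117, 126, 136, 144, 158, 168, 170, 182, 190, 195, 200, 231, 237, 241, 250]

Fragments:
  [0,4): 4 bp
  [4,11): 7 bp
  [11,25): 14 bp
  [25,35): 10 bp
  [35,42): 7 bp
  [42,48): 6 bp
  [48,54): 6 bp
  [54,59): 5 bp
  [59,68): 9 bp
  [68,71): 3 bp
  [71,79): 8 bp
  [79,84): 5 bp
  [84,101): 17 bp
  [101,106): 5 bp
  [106,117): 11 bp
  [117,126): 9 bp
  [126,136): 10 bp
  [136,144): 8 bp
  [144,158): 14 bp
  [158,168): 10 bp
  [168,170): 2 bp
  [170,182): 12 bp
  [182,190): 8 bp
  [190,195): 5 bp
  [195,200): 5 bp
  [200,231): 31 bp
  [231,237): 6 bp
  [237,241): 4 bp
  [241,250): 9 bp
  [250,260): 10 bp

[2,3,4,4,5,5,5,5,5,6,6,6,7,7,8,8,8,9,9,9,10,10,10,10,11,12,14,14,17,31]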